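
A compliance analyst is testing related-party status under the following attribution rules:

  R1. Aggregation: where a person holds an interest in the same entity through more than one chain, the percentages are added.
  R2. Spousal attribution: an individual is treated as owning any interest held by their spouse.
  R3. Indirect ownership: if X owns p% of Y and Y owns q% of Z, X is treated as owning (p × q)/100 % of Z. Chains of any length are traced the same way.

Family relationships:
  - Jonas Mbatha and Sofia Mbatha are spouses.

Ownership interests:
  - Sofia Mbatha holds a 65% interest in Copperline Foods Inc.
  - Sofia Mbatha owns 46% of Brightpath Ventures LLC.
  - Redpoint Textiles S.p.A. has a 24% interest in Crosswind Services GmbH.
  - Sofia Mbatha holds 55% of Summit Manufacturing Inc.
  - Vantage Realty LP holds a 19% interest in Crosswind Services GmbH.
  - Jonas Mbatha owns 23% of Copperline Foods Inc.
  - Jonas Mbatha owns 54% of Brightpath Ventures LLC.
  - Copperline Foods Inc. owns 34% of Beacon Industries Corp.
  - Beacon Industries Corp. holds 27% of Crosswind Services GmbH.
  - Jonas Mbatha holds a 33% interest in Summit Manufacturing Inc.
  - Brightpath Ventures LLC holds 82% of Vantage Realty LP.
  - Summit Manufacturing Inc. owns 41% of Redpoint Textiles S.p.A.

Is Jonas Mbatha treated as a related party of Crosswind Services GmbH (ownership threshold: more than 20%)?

Yes

By spousal attribution (R2), Jonas Mbatha is treated as also owning Sofia Mbatha's interest in Copperline Foods Inc, giving 23% + 65% = 88%.
By spousal attribution (R2), Jonas Mbatha is treated as also owning Sofia Mbatha's interest in Summit Manufacturing Inc, giving 33% + 55% = 88%.
By spousal attribution (R2), Jonas Mbatha is treated as also owning Sofia Mbatha's interest in Brightpath Ventures LLC, giving 54% + 46% = 100%.
Chain via Copperline Foods Inc. → Beacon Industries Corp. (R3): 88% × 34% × 27% = 8.0784% of Crosswind Services GmbH.
Chain via Summit Manufacturing Inc. → Redpoint Textiles S.p.A. (R3): 88% × 41% × 24% = 8.6592% of Crosswind Services GmbH.
Chain via Brightpath Ventures LLC → Vantage Realty LP (R3): 100% × 82% × 19% = 15.58% of Crosswind Services GmbH.
Aggregating (R1): 8.0784% + 8.6592% + 15.58% = 32.3176%.
32.3176% exceeds the 20% threshold, so Jonas is a related party to Crosswind Services GmbH.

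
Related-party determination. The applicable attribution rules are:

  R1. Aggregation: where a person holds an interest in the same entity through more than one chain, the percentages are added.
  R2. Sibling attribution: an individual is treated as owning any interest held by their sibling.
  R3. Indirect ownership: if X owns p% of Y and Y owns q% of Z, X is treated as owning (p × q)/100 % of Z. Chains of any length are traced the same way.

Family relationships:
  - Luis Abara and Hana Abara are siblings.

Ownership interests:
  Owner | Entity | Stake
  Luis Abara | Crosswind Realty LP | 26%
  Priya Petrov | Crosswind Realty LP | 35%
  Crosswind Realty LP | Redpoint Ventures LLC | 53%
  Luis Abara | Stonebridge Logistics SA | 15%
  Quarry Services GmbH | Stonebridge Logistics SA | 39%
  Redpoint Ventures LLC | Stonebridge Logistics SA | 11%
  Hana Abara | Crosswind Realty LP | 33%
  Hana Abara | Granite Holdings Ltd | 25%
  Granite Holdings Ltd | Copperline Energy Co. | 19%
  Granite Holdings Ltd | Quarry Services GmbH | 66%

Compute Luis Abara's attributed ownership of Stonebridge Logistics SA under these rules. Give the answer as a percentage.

By sibling attribution (R2), Luis Abara is treated as also owning Hana Abara's interest in Crosswind Realty LP, giving 26% + 33% = 59%.
By sibling attribution (R2), Luis Abara is treated as owning Hana Abara's 25% interest in Granite Holdings Ltd.
Chain via Crosswind Realty LP → Redpoint Ventures LLC (R3): 59% × 53% × 11% = 3.4397% of Stonebridge Logistics SA.
Direct interest in Stonebridge Logistics SA: 15%.
Chain via Granite Holdings Ltd → Quarry Services GmbH (R3): 25% × 66% × 39% = 6.435% of Stonebridge Logistics SA.
Aggregating (R1): 3.4397% + 15% + 6.435% = 24.8747%.

24.8747%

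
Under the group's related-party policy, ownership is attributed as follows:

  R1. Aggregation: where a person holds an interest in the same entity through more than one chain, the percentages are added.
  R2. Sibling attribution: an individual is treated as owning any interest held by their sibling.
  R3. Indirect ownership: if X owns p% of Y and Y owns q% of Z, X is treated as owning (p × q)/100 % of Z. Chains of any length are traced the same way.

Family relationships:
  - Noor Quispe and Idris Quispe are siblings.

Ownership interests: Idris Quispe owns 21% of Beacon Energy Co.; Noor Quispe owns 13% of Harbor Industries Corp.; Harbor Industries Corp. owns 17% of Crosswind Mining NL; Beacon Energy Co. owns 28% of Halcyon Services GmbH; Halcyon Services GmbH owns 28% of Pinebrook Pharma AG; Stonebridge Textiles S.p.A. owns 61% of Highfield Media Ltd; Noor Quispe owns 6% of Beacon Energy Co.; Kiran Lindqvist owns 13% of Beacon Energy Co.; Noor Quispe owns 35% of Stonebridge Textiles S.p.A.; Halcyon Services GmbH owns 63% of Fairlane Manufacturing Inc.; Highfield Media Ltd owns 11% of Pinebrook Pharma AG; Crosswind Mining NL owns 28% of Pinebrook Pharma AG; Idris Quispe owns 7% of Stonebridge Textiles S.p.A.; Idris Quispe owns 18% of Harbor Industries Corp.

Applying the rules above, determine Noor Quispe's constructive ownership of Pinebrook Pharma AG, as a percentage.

6.4106%

By sibling attribution (R2), Noor Quispe is treated as also owning Idris Quispe's interest in Stonebridge Textiles S.p.A, giving 35% + 7% = 42%.
By sibling attribution (R2), Noor Quispe is treated as also owning Idris Quispe's interest in Beacon Energy Co, giving 6% + 21% = 27%.
By sibling attribution (R2), Noor Quispe is treated as also owning Idris Quispe's interest in Harbor Industries Corp, giving 13% + 18% = 31%.
Chain via Stonebridge Textiles S.p.A. → Highfield Media Ltd (R3): 42% × 61% × 11% = 2.8182% of Pinebrook Pharma AG.
Chain via Beacon Energy Co. → Halcyon Services GmbH (R3): 27% × 28% × 28% = 2.1168% of Pinebrook Pharma AG.
Chain via Harbor Industries Corp. → Crosswind Mining NL (R3): 31% × 17% × 28% = 1.4756% of Pinebrook Pharma AG.
Aggregating (R1): 2.8182% + 2.1168% + 1.4756% = 6.4106%.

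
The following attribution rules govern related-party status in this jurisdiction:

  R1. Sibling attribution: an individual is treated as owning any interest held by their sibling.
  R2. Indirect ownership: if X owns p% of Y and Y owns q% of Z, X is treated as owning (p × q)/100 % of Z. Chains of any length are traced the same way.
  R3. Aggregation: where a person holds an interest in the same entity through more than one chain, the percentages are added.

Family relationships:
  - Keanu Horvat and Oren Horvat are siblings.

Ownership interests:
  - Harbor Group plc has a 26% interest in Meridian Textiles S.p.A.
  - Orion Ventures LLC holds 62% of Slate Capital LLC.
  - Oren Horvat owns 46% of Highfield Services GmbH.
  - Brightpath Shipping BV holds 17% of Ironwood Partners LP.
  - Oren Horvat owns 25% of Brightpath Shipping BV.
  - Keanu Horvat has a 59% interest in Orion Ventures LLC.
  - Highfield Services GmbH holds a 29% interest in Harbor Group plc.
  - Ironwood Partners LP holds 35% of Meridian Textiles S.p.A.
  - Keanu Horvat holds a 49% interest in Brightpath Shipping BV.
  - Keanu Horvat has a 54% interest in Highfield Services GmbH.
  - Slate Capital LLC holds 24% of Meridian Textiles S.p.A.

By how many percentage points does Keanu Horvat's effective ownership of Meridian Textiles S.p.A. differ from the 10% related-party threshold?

10.7222

By sibling attribution (R1), Keanu Horvat is treated as also owning Oren Horvat's interest in Highfield Services GmbH, giving 54% + 46% = 100%.
By sibling attribution (R1), Keanu Horvat is treated as also owning Oren Horvat's interest in Brightpath Shipping BV, giving 49% + 25% = 74%.
Chain via Highfield Services GmbH → Harbor Group plc (R2): 100% × 29% × 26% = 7.54% of Meridian Textiles S.p.A.
Chain via Orion Ventures LLC → Slate Capital LLC (R2): 59% × 62% × 24% = 8.7792% of Meridian Textiles S.p.A.
Chain via Brightpath Shipping BV → Ironwood Partners LP (R2): 74% × 17% × 35% = 4.403% of Meridian Textiles S.p.A.
Aggregating (R3): 7.54% + 8.7792% + 4.403% = 20.7222%.
20.7222% exceeds the 10% threshold by 10.7222 percentage points.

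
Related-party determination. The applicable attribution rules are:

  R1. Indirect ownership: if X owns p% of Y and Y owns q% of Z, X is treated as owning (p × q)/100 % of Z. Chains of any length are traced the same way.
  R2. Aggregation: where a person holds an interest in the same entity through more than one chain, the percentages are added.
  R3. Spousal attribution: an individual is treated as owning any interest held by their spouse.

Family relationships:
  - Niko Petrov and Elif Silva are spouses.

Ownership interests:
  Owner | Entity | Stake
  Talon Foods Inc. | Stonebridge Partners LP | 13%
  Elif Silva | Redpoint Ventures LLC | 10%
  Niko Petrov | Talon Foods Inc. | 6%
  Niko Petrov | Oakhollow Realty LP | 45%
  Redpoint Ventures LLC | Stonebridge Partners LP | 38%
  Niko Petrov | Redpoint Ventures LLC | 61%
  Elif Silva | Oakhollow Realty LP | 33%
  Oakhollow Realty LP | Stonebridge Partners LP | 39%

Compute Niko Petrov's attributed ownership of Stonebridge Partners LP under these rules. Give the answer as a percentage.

By spousal attribution (R3), Niko Petrov is treated as also owning Elif Silva's interest in Oakhollow Realty LP, giving 45% + 33% = 78%.
By spousal attribution (R3), Niko Petrov is treated as also owning Elif Silva's interest in Redpoint Ventures LLC, giving 61% + 10% = 71%.
Chain via Oakhollow Realty LP (R1): 78% × 39% = 30.42% of Stonebridge Partners LP.
Chain via Redpoint Ventures LLC (R1): 71% × 38% = 26.98% of Stonebridge Partners LP.
Chain via Talon Foods Inc. (R1): 6% × 13% = 0.78% of Stonebridge Partners LP.
Aggregating (R2): 30.42% + 26.98% + 0.78% = 58.18%.

58.18%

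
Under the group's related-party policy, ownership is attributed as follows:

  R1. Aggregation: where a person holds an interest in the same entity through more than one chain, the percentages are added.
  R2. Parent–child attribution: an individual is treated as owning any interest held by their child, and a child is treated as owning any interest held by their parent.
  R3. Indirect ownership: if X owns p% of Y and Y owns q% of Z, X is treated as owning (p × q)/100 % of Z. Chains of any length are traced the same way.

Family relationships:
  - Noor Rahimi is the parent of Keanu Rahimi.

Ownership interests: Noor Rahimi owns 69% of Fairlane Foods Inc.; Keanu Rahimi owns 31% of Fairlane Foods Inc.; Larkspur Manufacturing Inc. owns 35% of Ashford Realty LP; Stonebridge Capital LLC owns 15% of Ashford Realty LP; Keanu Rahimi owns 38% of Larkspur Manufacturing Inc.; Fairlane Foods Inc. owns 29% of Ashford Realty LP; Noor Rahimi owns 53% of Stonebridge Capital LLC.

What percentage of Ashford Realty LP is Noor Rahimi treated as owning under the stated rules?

By parent–child attribution (R2), Noor Rahimi is treated as also owning Keanu Rahimi's interest in Fairlane Foods Inc, giving 69% + 31% = 100%.
By parent–child attribution (R2), Noor Rahimi is treated as owning Keanu Rahimi's 38% interest in Larkspur Manufacturing Inc.
Chain via Stonebridge Capital LLC (R3): 53% × 15% = 7.95% of Ashford Realty LP.
Chain via Fairlane Foods Inc. (R3): 100% × 29% = 29% of Ashford Realty LP.
Chain via Larkspur Manufacturing Inc. (R3): 38% × 35% = 13.3% of Ashford Realty LP.
Aggregating (R1): 7.95% + 29% + 13.3% = 50.25%.

50.25%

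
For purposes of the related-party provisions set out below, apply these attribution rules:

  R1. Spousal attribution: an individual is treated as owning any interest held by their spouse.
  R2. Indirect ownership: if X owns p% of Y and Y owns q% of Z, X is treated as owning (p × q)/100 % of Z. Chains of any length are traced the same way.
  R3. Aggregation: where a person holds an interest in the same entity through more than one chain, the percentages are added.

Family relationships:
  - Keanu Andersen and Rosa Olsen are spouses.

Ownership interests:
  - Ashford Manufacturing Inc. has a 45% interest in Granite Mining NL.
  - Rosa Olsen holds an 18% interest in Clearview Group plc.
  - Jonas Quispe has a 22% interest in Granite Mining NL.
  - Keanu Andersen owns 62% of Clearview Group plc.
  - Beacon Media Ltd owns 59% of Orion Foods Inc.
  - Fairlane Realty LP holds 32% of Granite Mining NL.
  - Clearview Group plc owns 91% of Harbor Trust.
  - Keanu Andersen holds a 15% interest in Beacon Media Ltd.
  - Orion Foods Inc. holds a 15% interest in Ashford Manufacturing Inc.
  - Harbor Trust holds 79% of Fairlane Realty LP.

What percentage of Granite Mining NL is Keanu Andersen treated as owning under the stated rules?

By spousal attribution (R1), Keanu Andersen is treated as also owning Rosa Olsen's interest in Clearview Group plc, giving 62% + 18% = 80%.
Chain via Beacon Media Ltd → Orion Foods Inc. → Ashford Manufacturing Inc. (R2): 15% × 59% × 15% × 45% = 0.597375% of Granite Mining NL.
Chain via Clearview Group plc → Harbor Trust → Fairlane Realty LP (R2): 80% × 91% × 79% × 32% = 18.40384% of Granite Mining NL.
Aggregating (R3): 0.597375% + 18.40384% = 19.001215%.

19.001215%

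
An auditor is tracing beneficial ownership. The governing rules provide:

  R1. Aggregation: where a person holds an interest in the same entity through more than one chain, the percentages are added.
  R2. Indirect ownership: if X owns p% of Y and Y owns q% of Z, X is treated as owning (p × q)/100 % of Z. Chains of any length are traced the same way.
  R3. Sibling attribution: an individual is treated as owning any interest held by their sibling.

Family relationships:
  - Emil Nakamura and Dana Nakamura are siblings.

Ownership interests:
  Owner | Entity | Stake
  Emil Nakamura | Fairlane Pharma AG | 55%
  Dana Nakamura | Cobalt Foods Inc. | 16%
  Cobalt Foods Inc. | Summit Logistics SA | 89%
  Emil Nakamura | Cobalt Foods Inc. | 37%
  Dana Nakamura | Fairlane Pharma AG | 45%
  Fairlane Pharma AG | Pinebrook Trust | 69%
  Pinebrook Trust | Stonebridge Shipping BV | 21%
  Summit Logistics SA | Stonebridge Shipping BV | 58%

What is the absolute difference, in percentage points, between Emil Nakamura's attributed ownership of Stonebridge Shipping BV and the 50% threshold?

8.1514

By sibling attribution (R3), Emil Nakamura is treated as also owning Dana Nakamura's interest in Fairlane Pharma AG, giving 55% + 45% = 100%.
By sibling attribution (R3), Emil Nakamura is treated as also owning Dana Nakamura's interest in Cobalt Foods Inc, giving 37% + 16% = 53%.
Chain via Fairlane Pharma AG → Pinebrook Trust (R2): 100% × 69% × 21% = 14.49% of Stonebridge Shipping BV.
Chain via Cobalt Foods Inc. → Summit Logistics SA (R2): 53% × 89% × 58% = 27.3586% of Stonebridge Shipping BV.
Aggregating (R1): 14.49% + 27.3586% = 41.8486%.
41.8486% falls short of the 50% threshold by 8.1514 percentage points.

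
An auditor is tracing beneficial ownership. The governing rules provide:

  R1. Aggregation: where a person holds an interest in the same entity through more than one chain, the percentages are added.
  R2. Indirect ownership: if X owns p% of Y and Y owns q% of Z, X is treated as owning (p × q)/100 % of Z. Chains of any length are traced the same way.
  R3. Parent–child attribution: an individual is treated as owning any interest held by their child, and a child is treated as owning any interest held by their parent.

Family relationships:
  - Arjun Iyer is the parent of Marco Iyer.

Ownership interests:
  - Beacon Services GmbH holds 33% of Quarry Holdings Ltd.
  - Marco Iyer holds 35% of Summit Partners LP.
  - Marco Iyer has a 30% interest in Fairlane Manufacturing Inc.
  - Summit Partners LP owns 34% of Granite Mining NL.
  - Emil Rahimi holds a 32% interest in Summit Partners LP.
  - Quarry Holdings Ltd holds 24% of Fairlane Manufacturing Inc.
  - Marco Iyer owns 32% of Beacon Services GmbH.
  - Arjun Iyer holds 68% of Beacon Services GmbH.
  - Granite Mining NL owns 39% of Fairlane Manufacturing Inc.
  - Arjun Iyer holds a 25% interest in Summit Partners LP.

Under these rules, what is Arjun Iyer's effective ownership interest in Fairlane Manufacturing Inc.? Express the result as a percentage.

45.876%

By parent–child attribution (R3), Arjun Iyer is treated as also owning Marco Iyer's interest in Summit Partners LP, giving 25% + 35% = 60%.
By parent–child attribution (R3), Arjun Iyer is treated as also owning Marco Iyer's interest in Beacon Services GmbH, giving 68% + 32% = 100%.
By parent–child attribution (R3), Arjun Iyer is treated as owning Marco Iyer's 30% interest in Fairlane Manufacturing Inc.
Chain via Summit Partners LP → Granite Mining NL (R2): 60% × 34% × 39% = 7.956% of Fairlane Manufacturing Inc.
Chain via Beacon Services GmbH → Quarry Holdings Ltd (R2): 100% × 33% × 24% = 7.92% of Fairlane Manufacturing Inc.
Direct interest in Fairlane Manufacturing Inc: 30%.
Aggregating (R1): 7.956% + 7.92% + 30% = 45.876%.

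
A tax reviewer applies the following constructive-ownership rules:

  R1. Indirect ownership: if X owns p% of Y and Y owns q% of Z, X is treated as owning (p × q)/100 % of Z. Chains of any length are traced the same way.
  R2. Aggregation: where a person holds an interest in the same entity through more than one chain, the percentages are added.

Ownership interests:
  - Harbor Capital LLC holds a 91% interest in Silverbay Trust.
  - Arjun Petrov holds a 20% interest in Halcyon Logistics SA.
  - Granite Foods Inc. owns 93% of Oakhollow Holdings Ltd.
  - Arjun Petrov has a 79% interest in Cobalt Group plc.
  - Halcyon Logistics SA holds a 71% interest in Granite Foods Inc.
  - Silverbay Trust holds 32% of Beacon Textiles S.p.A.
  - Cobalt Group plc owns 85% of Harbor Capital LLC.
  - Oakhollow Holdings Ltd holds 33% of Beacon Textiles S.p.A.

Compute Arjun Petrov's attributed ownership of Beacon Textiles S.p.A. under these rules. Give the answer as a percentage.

23.91206%

Chain via Halcyon Logistics SA → Granite Foods Inc. → Oakhollow Holdings Ltd (R1): 20% × 71% × 93% × 33% = 4.35798% of Beacon Textiles S.p.A.
Chain via Cobalt Group plc → Harbor Capital LLC → Silverbay Trust (R1): 79% × 85% × 91% × 32% = 19.55408% of Beacon Textiles S.p.A.
Aggregating (R2): 4.35798% + 19.55408% = 23.91206%.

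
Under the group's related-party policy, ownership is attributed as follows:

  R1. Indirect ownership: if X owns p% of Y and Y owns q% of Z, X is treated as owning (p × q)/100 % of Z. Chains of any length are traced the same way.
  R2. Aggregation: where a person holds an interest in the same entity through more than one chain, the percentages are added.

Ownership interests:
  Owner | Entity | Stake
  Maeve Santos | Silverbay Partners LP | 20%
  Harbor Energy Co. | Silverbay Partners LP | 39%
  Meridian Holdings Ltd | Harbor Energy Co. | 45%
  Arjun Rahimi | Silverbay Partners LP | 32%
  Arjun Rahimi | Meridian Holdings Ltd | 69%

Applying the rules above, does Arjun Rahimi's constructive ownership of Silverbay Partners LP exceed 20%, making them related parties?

Yes

Chain via Meridian Holdings Ltd → Harbor Energy Co. (R1): 69% × 45% × 39% = 12.1095% of Silverbay Partners LP.
Direct interest in Silverbay Partners LP: 32%.
Aggregating (R2): 12.1095% + 32% = 44.1095%.
44.1095% exceeds the 20% threshold, so Arjun is a related party to Silverbay Partners LP.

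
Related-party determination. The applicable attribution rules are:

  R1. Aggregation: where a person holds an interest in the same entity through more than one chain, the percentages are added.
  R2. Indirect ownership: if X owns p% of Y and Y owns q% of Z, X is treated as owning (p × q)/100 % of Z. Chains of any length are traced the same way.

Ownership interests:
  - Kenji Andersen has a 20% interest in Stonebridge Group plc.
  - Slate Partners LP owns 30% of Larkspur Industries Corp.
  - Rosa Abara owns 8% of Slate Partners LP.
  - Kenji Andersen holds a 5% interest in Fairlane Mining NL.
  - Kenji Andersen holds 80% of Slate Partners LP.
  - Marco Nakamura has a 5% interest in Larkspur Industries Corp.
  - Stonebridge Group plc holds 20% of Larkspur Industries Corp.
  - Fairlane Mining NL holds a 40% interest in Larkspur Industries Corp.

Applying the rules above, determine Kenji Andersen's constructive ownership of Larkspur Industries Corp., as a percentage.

Chain via Stonebridge Group plc (R2): 20% × 20% = 4% of Larkspur Industries Corp.
Chain via Fairlane Mining NL (R2): 5% × 40% = 2% of Larkspur Industries Corp.
Chain via Slate Partners LP (R2): 80% × 30% = 24% of Larkspur Industries Corp.
Aggregating (R1): 4% + 2% + 24% = 30%.

30%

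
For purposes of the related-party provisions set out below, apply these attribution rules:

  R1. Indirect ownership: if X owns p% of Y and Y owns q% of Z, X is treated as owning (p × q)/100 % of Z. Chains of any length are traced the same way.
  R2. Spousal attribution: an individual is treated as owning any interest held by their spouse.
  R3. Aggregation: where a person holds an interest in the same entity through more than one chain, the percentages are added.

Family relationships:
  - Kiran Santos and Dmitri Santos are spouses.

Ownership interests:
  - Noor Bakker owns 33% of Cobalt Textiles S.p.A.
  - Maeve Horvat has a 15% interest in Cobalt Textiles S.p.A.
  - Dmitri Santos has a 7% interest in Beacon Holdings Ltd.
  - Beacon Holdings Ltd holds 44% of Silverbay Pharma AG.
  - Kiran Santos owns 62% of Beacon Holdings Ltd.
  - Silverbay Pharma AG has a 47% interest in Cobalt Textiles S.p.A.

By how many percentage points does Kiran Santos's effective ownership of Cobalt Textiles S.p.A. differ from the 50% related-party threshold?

By spousal attribution (R2), Kiran Santos is treated as also owning Dmitri Santos's interest in Beacon Holdings Ltd, giving 62% + 7% = 69%.
Chain via Beacon Holdings Ltd → Silverbay Pharma AG (R1): 69% × 44% × 47% = 14.2692% of Cobalt Textiles S.p.A.
14.2692% falls short of the 50% threshold by 35.7308 percentage points.

35.7308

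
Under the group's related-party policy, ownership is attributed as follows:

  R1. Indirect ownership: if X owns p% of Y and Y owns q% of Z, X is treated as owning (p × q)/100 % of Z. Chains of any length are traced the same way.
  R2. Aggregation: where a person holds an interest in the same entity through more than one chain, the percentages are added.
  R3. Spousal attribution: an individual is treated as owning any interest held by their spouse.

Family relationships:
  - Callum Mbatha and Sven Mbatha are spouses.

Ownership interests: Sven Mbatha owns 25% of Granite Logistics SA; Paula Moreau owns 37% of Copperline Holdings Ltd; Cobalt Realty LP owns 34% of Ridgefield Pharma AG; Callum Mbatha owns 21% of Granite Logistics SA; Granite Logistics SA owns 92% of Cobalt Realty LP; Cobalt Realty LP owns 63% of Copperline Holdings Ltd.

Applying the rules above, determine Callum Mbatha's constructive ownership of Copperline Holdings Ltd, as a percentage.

26.6616%

By spousal attribution (R3), Callum Mbatha is treated as also owning Sven Mbatha's interest in Granite Logistics SA, giving 21% + 25% = 46%.
Chain via Granite Logistics SA → Cobalt Realty LP (R1): 46% × 92% × 63% = 26.6616% of Copperline Holdings Ltd.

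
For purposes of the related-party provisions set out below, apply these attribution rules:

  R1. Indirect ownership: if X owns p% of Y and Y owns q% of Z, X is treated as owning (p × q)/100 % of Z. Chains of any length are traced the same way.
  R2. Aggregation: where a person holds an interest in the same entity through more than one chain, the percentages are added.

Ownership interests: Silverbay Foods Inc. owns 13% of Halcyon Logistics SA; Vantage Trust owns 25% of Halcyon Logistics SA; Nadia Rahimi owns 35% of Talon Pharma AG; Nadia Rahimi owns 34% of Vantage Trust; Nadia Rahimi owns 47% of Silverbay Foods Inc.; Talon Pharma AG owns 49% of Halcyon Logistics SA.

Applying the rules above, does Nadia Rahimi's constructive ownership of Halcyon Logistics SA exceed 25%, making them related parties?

Chain via Talon Pharma AG (R1): 35% × 49% = 17.15% of Halcyon Logistics SA.
Chain via Silverbay Foods Inc. (R1): 47% × 13% = 6.11% of Halcyon Logistics SA.
Chain via Vantage Trust (R1): 34% × 25% = 8.5% of Halcyon Logistics SA.
Aggregating (R2): 17.15% + 6.11% + 8.5% = 31.76%.
31.76% exceeds the 25% threshold, so Nadia is a related party to Halcyon Logistics SA.

Yes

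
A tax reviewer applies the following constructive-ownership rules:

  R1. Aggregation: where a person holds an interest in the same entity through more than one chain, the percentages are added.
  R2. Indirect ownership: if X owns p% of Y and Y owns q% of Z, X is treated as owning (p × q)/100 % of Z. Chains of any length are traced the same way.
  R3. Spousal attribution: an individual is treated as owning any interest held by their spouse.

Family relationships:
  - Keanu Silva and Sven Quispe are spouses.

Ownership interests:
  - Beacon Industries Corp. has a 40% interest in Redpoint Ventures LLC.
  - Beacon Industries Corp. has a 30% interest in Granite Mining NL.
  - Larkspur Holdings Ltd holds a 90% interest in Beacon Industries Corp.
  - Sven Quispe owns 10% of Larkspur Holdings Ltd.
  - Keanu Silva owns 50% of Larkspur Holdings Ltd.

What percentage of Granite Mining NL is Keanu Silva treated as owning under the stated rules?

16.2%

By spousal attribution (R3), Keanu Silva is treated as also owning Sven Quispe's interest in Larkspur Holdings Ltd, giving 50% + 10% = 60%.
Chain via Larkspur Holdings Ltd → Beacon Industries Corp. (R2): 60% × 90% × 30% = 16.2% of Granite Mining NL.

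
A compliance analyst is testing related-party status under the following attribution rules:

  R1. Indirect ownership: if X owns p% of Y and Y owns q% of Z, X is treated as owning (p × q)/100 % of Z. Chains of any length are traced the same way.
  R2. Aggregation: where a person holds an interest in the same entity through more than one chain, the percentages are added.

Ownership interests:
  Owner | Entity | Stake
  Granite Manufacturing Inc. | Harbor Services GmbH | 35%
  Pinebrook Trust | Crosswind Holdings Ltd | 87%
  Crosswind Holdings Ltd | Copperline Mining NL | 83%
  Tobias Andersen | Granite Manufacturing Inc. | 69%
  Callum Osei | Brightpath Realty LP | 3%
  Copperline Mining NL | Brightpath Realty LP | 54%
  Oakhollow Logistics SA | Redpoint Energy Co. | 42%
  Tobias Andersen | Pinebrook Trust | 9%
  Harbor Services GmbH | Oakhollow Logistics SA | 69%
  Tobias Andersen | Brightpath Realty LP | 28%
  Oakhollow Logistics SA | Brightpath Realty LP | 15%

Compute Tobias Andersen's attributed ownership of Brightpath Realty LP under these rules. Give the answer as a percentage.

34.008931%

Chain via Pinebrook Trust → Crosswind Holdings Ltd → Copperline Mining NL (R1): 9% × 87% × 83% × 54% = 3.509406% of Brightpath Realty LP.
Chain via Granite Manufacturing Inc. → Harbor Services GmbH → Oakhollow Logistics SA (R1): 69% × 35% × 69% × 15% = 2.499525% of Brightpath Realty LP.
Direct interest in Brightpath Realty LP: 28%.
Aggregating (R2): 3.509406% + 2.499525% + 28% = 34.008931%.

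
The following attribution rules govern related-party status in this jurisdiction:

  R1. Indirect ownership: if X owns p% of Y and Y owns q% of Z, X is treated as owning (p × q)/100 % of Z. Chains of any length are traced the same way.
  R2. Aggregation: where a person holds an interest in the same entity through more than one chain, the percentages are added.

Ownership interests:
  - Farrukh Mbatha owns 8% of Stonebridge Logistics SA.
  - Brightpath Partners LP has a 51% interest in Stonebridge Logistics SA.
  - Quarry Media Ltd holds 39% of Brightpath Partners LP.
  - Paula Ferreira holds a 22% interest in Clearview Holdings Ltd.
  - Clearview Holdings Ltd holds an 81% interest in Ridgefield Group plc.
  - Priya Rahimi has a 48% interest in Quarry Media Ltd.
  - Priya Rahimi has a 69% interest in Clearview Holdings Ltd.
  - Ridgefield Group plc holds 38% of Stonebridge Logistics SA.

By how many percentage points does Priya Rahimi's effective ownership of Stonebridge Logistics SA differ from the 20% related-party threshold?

10.7854

Chain via Quarry Media Ltd → Brightpath Partners LP (R1): 48% × 39% × 51% = 9.5472% of Stonebridge Logistics SA.
Chain via Clearview Holdings Ltd → Ridgefield Group plc (R1): 69% × 81% × 38% = 21.2382% of Stonebridge Logistics SA.
Aggregating (R2): 9.5472% + 21.2382% = 30.7854%.
30.7854% exceeds the 20% threshold by 10.7854 percentage points.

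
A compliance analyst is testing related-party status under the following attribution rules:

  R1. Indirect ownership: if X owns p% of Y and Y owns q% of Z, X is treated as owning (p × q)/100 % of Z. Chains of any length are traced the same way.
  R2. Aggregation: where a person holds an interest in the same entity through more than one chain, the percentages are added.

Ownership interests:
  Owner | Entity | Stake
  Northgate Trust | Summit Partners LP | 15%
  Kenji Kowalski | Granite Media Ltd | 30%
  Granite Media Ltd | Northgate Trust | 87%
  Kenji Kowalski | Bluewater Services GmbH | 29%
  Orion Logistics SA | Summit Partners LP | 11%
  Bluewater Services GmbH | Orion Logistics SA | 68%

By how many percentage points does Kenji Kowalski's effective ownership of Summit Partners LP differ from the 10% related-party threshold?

Chain via Bluewater Services GmbH → Orion Logistics SA (R1): 29% × 68% × 11% = 2.1692% of Summit Partners LP.
Chain via Granite Media Ltd → Northgate Trust (R1): 30% × 87% × 15% = 3.915% of Summit Partners LP.
Aggregating (R2): 2.1692% + 3.915% = 6.0842%.
6.0842% falls short of the 10% threshold by 3.9158 percentage points.

3.9158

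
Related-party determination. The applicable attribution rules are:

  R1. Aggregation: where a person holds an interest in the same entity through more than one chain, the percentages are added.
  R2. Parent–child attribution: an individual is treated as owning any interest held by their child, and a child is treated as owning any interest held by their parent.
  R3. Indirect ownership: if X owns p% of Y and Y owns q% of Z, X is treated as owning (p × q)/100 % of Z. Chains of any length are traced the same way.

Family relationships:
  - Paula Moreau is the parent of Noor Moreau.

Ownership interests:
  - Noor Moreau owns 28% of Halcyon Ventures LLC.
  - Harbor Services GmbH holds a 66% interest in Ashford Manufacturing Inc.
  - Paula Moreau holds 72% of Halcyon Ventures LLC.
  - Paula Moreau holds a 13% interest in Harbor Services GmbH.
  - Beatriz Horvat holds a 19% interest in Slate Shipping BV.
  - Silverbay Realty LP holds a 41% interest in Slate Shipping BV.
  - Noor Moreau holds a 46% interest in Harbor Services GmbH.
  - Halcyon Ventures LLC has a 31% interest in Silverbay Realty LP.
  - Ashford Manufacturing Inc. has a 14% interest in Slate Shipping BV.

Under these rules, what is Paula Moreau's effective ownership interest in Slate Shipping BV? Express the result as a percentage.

By parent–child attribution (R2), Paula Moreau is treated as also owning Noor Moreau's interest in Halcyon Ventures LLC, giving 72% + 28% = 100%.
By parent–child attribution (R2), Paula Moreau is treated as also owning Noor Moreau's interest in Harbor Services GmbH, giving 13% + 46% = 59%.
Chain via Halcyon Ventures LLC → Silverbay Realty LP (R3): 100% × 31% × 41% = 12.71% of Slate Shipping BV.
Chain via Harbor Services GmbH → Ashford Manufacturing Inc. (R3): 59% × 66% × 14% = 5.4516% of Slate Shipping BV.
Aggregating (R1): 12.71% + 5.4516% = 18.1616%.

18.1616%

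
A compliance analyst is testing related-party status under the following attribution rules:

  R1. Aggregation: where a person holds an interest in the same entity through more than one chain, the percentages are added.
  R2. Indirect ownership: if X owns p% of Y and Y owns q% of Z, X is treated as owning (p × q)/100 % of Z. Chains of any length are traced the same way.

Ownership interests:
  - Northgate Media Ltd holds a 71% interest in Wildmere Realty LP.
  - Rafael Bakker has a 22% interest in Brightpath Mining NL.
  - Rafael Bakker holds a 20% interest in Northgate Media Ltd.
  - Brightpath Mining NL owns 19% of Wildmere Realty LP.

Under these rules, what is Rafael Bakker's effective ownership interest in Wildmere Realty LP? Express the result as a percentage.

Chain via Brightpath Mining NL (R2): 22% × 19% = 4.18% of Wildmere Realty LP.
Chain via Northgate Media Ltd (R2): 20% × 71% = 14.2% of Wildmere Realty LP.
Aggregating (R1): 4.18% + 14.2% = 18.38%.

18.38%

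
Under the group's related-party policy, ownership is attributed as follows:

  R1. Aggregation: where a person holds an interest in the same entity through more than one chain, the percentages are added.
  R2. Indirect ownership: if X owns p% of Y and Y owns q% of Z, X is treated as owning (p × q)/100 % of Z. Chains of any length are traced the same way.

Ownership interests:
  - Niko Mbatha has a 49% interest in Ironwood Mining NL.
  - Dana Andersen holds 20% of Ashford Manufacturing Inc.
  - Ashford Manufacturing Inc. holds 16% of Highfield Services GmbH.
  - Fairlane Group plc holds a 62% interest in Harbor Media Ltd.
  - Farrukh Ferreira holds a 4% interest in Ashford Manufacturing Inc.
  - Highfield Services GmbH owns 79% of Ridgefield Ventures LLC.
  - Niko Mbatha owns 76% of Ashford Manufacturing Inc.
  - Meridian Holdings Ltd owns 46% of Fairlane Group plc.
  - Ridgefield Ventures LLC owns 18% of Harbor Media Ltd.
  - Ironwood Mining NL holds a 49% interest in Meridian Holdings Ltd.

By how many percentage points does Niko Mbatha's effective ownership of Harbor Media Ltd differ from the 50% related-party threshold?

41.423196

Chain via Ironwood Mining NL → Meridian Holdings Ltd → Fairlane Group plc (R2): 49% × 49% × 46% × 62% = 6.847652% of Harbor Media Ltd.
Chain via Ashford Manufacturing Inc. → Highfield Services GmbH → Ridgefield Ventures LLC (R2): 76% × 16% × 79% × 18% = 1.729152% of Harbor Media Ltd.
Aggregating (R1): 6.847652% + 1.729152% = 8.576804%.
8.576804% falls short of the 50% threshold by 41.423196 percentage points.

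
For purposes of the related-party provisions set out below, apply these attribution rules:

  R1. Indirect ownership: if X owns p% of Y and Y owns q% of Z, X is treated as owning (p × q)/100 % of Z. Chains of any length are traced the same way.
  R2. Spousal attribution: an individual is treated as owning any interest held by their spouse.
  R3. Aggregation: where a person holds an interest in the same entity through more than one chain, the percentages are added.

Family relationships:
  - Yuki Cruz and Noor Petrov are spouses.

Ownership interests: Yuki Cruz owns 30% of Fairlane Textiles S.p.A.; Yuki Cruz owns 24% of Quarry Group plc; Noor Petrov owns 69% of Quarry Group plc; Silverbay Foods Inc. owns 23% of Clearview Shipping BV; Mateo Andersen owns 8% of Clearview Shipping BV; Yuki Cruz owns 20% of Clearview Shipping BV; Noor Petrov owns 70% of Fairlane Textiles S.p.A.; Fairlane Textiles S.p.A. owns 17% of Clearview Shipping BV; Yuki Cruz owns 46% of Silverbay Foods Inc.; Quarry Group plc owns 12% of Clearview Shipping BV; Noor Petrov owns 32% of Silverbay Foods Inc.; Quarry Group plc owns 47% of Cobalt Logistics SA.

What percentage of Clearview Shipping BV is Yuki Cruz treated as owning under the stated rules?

By spousal attribution (R2), Yuki Cruz is treated as also owning Noor Petrov's interest in Silverbay Foods Inc, giving 46% + 32% = 78%.
By spousal attribution (R2), Yuki Cruz is treated as also owning Noor Petrov's interest in Quarry Group plc, giving 24% + 69% = 93%.
By spousal attribution (R2), Yuki Cruz is treated as also owning Noor Petrov's interest in Fairlane Textiles S.p.A, giving 30% + 70% = 100%.
Chain via Silverbay Foods Inc. (R1): 78% × 23% = 17.94% of Clearview Shipping BV.
Chain via Quarry Group plc (R1): 93% × 12% = 11.16% of Clearview Shipping BV.
Chain via Fairlane Textiles S.p.A. (R1): 100% × 17% = 17% of Clearview Shipping BV.
Direct interest in Clearview Shipping BV: 20%.
Aggregating (R3): 17.94% + 11.16% + 17% + 20% = 66.1%.

66.1%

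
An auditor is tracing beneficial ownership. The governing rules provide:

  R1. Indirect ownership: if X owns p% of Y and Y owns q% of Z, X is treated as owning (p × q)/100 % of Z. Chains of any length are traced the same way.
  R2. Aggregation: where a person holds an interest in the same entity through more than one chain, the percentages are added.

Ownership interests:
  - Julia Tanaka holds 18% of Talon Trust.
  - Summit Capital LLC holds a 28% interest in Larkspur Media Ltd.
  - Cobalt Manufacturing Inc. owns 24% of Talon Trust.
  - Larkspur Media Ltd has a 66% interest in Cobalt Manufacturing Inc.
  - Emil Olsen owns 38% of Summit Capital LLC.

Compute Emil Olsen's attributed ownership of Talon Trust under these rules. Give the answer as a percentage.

Chain via Summit Capital LLC → Larkspur Media Ltd → Cobalt Manufacturing Inc. (R1): 38% × 28% × 66% × 24% = 1.685376% of Talon Trust.

1.685376%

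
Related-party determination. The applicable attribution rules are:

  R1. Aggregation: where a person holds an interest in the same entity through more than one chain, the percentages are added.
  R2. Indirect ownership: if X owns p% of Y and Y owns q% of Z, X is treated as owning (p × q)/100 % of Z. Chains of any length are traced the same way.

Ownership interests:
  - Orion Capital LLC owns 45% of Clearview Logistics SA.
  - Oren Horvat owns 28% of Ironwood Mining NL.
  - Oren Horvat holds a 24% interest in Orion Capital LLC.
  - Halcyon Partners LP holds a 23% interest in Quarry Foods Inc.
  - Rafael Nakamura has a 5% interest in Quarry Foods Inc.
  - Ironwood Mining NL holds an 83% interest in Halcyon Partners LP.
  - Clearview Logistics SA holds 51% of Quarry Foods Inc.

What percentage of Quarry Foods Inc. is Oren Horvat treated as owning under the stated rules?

10.8532%

Chain via Orion Capital LLC → Clearview Logistics SA (R2): 24% × 45% × 51% = 5.508% of Quarry Foods Inc.
Chain via Ironwood Mining NL → Halcyon Partners LP (R2): 28% × 83% × 23% = 5.3452% of Quarry Foods Inc.
Aggregating (R1): 5.508% + 5.3452% = 10.8532%.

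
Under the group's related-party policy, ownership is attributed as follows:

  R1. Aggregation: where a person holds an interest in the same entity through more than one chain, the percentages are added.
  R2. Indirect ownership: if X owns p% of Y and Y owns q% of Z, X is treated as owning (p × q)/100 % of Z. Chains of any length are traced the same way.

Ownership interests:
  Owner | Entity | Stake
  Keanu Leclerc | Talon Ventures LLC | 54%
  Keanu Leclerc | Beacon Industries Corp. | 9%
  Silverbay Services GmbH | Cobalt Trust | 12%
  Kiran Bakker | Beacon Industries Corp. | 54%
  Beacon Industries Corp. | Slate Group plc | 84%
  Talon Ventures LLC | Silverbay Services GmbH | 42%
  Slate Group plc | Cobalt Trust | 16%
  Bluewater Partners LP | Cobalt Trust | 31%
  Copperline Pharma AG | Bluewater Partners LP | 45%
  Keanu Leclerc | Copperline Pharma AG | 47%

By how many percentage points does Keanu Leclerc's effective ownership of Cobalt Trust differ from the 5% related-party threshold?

5.4877

Chain via Copperline Pharma AG → Bluewater Partners LP (R2): 47% × 45% × 31% = 6.5565% of Cobalt Trust.
Chain via Talon Ventures LLC → Silverbay Services GmbH (R2): 54% × 42% × 12% = 2.7216% of Cobalt Trust.
Chain via Beacon Industries Corp. → Slate Group plc (R2): 9% × 84% × 16% = 1.2096% of Cobalt Trust.
Aggregating (R1): 6.5565% + 2.7216% + 1.2096% = 10.4877%.
10.4877% exceeds the 5% threshold by 5.4877 percentage points.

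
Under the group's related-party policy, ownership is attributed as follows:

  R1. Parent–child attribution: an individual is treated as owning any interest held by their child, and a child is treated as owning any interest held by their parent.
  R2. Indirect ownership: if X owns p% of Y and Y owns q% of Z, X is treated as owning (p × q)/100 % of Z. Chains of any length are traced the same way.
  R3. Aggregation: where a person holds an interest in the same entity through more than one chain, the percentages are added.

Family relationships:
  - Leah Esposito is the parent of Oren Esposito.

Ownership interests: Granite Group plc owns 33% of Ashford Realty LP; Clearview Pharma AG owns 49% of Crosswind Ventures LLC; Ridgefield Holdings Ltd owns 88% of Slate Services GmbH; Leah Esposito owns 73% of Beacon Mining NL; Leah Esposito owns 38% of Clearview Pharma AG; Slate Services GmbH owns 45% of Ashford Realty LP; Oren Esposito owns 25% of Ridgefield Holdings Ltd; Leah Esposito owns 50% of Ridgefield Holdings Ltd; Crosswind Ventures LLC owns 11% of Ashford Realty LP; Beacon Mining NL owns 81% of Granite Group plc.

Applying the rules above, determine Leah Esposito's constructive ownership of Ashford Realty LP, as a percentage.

By parent–child attribution (R1), Leah Esposito is treated as also owning Oren Esposito's interest in Ridgefield Holdings Ltd, giving 50% + 25% = 75%.
Chain via Beacon Mining NL → Granite Group plc (R2): 73% × 81% × 33% = 19.5129% of Ashford Realty LP.
Chain via Clearview Pharma AG → Crosswind Ventures LLC (R2): 38% × 49% × 11% = 2.0482% of Ashford Realty LP.
Chain via Ridgefield Holdings Ltd → Slate Services GmbH (R2): 75% × 88% × 45% = 29.7% of Ashford Realty LP.
Aggregating (R3): 19.5129% + 2.0482% + 29.7% = 51.2611%.

51.2611%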